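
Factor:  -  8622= -2^1 * 3^2*  479^1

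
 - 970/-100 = 9 + 7/10=9.70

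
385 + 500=885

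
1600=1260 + 340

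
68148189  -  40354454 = 27793735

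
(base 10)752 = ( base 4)23300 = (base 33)MQ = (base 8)1360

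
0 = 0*53885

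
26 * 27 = 702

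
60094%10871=5739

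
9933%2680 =1893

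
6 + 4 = 10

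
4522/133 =34 = 34.00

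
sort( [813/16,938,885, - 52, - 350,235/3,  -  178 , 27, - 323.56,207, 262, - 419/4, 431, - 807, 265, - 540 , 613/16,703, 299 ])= [ - 807, - 540  , - 350, - 323.56, - 178, - 419/4, - 52, 27, 613/16, 813/16, 235/3,207, 262, 265,  299, 431, 703, 885,938]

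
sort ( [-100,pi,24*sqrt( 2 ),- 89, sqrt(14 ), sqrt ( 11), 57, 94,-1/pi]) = [  -  100, - 89, - 1/pi,pi,sqrt( 11 ),sqrt( 14 ),24*sqrt(2),57, 94 ] 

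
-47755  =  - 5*9551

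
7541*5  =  37705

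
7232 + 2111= 9343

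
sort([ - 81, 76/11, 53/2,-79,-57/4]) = [ -81,-79, - 57/4,76/11,53/2 ]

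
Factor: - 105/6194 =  - 2^( - 1)*3^1 *5^1*7^1*19^( - 1)*163^(  -  1) 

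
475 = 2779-2304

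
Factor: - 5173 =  - 7^1 * 739^1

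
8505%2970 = 2565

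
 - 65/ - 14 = 4+9/14 = 4.64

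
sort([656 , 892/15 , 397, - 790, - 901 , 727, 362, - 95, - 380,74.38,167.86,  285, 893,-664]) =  [ - 901, - 790, - 664,-380 , - 95,892/15, 74.38, 167.86, 285 , 362, 397, 656,727,  893 ]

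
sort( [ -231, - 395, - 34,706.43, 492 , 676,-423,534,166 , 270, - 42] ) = [ -423,-395, -231, - 42,  -  34 , 166, 270, 492, 534, 676, 706.43]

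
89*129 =11481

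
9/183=3/61=0.05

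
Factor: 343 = 7^3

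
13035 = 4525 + 8510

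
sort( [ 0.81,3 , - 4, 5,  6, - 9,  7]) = [ - 9, - 4,  0.81 , 3,5,6,7 ] 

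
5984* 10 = 59840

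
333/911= 333/911 = 0.37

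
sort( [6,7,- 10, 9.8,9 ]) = [ - 10, 6, 7,  9, 9.8]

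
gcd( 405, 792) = 9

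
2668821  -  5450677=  - 2781856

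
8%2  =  0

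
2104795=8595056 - 6490261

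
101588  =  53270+48318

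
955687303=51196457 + 904490846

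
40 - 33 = 7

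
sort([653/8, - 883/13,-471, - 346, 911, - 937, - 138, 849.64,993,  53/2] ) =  [-937, - 471,-346, - 138 , - 883/13,  53/2,653/8,  849.64,  911, 993]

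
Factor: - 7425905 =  - 5^1*857^1*1733^1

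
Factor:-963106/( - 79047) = 2^1 * 3^(-2 )*263^1*1831^1*8783^(  -  1)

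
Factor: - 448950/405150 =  - 37^( - 1)*41^1 = - 41/37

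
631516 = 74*8534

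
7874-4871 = 3003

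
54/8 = 6  +  3/4  =  6.75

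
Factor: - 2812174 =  - 2^1 * 17^1*107^1* 773^1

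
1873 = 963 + 910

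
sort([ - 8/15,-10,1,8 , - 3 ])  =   [-10,- 3,- 8/15,1,8 ]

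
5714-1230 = 4484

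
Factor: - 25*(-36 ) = 2^2*3^2*  5^2 = 900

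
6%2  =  0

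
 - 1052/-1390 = 526/695= 0.76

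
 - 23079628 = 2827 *( - 8164 )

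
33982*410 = 13932620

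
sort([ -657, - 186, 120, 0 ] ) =[ - 657, - 186, 0,120 ] 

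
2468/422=1234/211= 5.85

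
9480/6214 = 4740/3107 = 1.53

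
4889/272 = 4889/272 = 17.97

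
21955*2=43910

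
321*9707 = 3115947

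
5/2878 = 5/2878 = 0.00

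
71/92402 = 71/92402 = 0.00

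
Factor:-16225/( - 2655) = 55/9 = 3^( - 2) * 5^1 * 11^1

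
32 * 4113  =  131616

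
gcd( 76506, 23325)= 933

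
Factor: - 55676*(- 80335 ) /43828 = 5^1*31^1*449^1*10957^ ( - 1 )*16067^1 = 1118182865/10957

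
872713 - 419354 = 453359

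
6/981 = 2/327 = 0.01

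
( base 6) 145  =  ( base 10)65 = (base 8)101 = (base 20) 35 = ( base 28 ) 29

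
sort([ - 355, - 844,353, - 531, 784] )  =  [ - 844, - 531,  -  355,  353,  784 ] 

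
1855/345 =5+26/69= 5.38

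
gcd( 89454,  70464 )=6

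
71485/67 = 1066 + 63/67 = 1066.94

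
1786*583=1041238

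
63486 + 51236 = 114722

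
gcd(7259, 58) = 1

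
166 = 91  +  75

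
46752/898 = 23376/449 = 52.06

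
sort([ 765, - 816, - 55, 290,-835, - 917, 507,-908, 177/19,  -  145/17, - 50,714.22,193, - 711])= [ - 917, - 908,-835, - 816, - 711, - 55, - 50, - 145/17,  177/19 , 193,290 , 507, 714.22, 765]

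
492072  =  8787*56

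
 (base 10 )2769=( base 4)223101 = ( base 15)c49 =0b101011010001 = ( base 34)2DF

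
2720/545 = 4 + 108/109 = 4.99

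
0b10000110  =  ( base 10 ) 134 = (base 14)98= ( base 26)54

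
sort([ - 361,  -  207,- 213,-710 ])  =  [  -  710, - 361, - 213,  -  207]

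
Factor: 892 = 2^2*223^1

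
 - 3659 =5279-8938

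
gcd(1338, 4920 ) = 6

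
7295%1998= 1301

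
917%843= 74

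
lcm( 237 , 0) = 0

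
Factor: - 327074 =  - 2^1*11^1*14867^1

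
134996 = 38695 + 96301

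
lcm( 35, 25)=175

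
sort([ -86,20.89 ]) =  [- 86,20.89] 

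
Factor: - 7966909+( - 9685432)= -17652341 = - 7^1*17^1 * 148339^1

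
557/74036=557/74036= 0.01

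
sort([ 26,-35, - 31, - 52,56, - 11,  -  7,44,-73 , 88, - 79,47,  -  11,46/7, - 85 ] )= [  -  85,  -  79, -73, - 52, - 35, - 31, - 11, -11, - 7,  46/7, 26,  44,47,56,88 ] 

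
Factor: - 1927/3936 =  - 47/96 = -2^( - 5) * 3^( - 1)*47^1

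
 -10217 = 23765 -33982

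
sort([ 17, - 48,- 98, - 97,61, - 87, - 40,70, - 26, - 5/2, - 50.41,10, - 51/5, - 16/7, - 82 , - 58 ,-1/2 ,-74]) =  [ - 98, - 97, - 87, - 82 , - 74,  -  58, - 50.41,-48, - 40, - 26, - 51/5, - 5/2, - 16/7, - 1/2,10  ,  17, 61, 70 ] 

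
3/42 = 1/14=0.07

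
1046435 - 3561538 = - 2515103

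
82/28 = 2 + 13/14 = 2.93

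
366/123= 122/41 =2.98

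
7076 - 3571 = 3505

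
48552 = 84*578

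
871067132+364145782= 1235212914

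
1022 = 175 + 847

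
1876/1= 1876=1876.00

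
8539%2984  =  2571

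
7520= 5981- - 1539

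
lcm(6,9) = 18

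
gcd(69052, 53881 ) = 1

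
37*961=35557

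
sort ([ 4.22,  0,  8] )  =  [ 0,4.22, 8] 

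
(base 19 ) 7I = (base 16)97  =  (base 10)151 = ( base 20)7B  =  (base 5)1101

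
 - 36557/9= -36557/9 = - 4061.89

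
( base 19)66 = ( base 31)3R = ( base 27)4c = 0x78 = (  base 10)120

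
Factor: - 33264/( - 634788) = 12/229 = 2^2*3^1*229^( - 1) 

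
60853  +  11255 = 72108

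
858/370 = 2 + 59/185 =2.32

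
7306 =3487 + 3819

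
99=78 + 21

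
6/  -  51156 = -1/8526 = - 0.00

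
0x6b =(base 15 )72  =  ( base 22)4J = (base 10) 107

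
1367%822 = 545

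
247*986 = 243542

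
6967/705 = 6967/705 = 9.88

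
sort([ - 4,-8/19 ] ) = [ - 4 , - 8/19] 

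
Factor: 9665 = 5^1*1933^1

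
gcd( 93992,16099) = 1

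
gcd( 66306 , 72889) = 1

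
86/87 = 86/87=0.99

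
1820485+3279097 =5099582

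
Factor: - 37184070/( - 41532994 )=18592035/20766497= 3^1*5^1 *7^1*11^1 * 31^(-1 )*16097^1*669887^ (-1 ) 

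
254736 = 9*28304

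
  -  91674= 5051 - 96725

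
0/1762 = 0 = 0.00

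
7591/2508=7591/2508= 3.03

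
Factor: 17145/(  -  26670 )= - 2^ ( - 1)*3^2*7^( - 1 ) = - 9/14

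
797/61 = 13 + 4/61 = 13.07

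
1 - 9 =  - 8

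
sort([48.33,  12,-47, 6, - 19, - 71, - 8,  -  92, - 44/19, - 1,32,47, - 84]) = [ - 92 ,  -  84, - 71, - 47, - 19, - 8, - 44/19, - 1, 6,12, 32,47, 48.33]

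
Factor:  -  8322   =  -2^1*3^1*19^1*73^1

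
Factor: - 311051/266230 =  - 923/790= - 2^(-1 ) * 5^( -1)*13^1*71^1*79^( - 1) 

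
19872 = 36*552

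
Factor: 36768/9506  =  18384/4753=2^4*3^1 *7^( - 2)*97^( - 1 ) * 383^1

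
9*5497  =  49473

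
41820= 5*8364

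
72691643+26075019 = 98766662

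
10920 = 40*273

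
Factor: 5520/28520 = 2^1*3^1*31^( - 1)  =  6/31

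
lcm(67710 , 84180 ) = 3114660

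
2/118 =1/59 = 0.02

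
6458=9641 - 3183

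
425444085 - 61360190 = 364083895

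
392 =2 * 196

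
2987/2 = 1493 + 1/2 = 1493.50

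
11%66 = 11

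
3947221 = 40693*97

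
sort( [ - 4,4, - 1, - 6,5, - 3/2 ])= [ - 6, - 4, - 3/2,- 1,4,5 ] 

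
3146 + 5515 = 8661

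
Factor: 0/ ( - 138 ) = 0^1 = 0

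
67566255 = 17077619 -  - 50488636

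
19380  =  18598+782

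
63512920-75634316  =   - 12121396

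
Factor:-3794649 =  - 3^1*1264883^1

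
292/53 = 5  +  27/53= 5.51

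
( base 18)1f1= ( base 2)1001010011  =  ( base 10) 595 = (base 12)417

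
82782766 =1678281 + 81104485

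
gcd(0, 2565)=2565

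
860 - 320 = 540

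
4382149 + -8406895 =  - 4024746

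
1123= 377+746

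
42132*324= 13650768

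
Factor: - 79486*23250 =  - 2^2 * 3^1 * 5^3*11^1*31^1*3613^1 = - 1848049500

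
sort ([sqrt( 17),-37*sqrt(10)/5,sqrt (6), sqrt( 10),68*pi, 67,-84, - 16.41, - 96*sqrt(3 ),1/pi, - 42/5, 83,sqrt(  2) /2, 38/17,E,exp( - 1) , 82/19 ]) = [ - 96*sqrt(3),- 84, - 37*sqrt(10 ) /5, - 16.41 , - 42/5, 1/pi, exp (-1),  sqrt(2 ) /2,38/17,sqrt(6 ),E, sqrt(10 ),sqrt(17),82/19,67 , 83, 68*pi]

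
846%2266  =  846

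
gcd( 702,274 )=2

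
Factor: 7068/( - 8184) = - 19/22  =  - 2^(-1 ) * 11^ (-1 )*19^1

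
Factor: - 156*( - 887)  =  138372= 2^2*3^1*13^1*887^1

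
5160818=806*6403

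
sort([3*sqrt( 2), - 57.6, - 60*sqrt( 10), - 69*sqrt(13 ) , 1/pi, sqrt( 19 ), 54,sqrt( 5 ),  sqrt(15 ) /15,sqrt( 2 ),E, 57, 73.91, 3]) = [ - 69*sqrt(13), - 60*sqrt( 10 ), -57.6,sqrt( 15)/15,1/pi,sqrt ( 2 ), sqrt (5),E, 3, 3 * sqrt( 2),sqrt( 19 )  ,  54,57,73.91 ]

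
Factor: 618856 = 2^3*7^1* 43^1 * 257^1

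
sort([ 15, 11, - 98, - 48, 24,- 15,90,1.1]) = [ - 98, - 48, - 15, 1.1 , 11,15,24, 90]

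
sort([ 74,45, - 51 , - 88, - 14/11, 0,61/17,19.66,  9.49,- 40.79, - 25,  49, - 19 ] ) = [- 88,  -  51, - 40.79, - 25, - 19 , - 14/11,0,  61/17,9.49,19.66,45, 49, 74 ] 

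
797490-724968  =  72522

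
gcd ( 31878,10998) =18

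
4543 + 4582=9125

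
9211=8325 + 886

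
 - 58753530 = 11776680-70530210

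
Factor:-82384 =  - 2^4*19^1*271^1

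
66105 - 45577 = 20528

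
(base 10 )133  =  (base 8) 205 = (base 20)6d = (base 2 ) 10000101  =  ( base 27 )4p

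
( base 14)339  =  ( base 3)212200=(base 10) 639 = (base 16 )27f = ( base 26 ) of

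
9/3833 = 9/3833 = 0.00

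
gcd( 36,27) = 9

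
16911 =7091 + 9820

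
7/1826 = 7/1826 =0.00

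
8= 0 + 8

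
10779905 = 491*21955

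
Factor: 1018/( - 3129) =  -2^1*3^(-1) *7^(-1)*149^( - 1 ) *509^1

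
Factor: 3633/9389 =3^1*7^1*41^( - 1)*  173^1*229^(-1) 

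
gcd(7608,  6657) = 951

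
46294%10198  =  5502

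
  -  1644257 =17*( - 96721)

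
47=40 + 7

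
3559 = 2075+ 1484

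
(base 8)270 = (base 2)10111000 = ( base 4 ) 2320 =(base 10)184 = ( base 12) 134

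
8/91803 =8/91803 = 0.00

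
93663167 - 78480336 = 15182831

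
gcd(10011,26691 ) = 3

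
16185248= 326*49648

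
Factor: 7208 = 2^3*17^1*53^1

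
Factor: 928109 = 7^2*13^1*31^1*47^1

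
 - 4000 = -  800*5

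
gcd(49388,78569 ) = 1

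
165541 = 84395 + 81146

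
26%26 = 0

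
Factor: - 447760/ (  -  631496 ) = 290/409  =  2^1*5^1*29^1 * 409^(-1 ) 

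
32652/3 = 10884= 10884.00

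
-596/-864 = 149/216 = 0.69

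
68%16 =4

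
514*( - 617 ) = - 317138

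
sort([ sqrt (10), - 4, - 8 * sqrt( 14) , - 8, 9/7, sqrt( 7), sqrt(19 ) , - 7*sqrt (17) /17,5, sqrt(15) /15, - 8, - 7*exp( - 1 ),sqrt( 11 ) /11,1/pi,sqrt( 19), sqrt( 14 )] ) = [ - 8 * sqrt (14),-8, - 8 ,-4,- 7*exp( - 1 ), - 7*sqrt( 17 ) /17,sqrt( 15) /15,sqrt( 11)/11,1/pi,9/7,  sqrt( 7),sqrt( 10 ), sqrt( 14), sqrt( 19 ),sqrt( 19),  5] 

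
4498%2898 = 1600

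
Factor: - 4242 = -2^1 * 3^1*7^1 *101^1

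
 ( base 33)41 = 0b10000101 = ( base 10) 133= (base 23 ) 5I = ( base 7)250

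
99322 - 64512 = 34810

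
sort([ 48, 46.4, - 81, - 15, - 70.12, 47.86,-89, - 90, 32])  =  [ - 90, - 89,-81, -70.12, - 15, 32, 46.4, 47.86,48]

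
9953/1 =9953 = 9953.00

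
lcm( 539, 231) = 1617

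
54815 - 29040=25775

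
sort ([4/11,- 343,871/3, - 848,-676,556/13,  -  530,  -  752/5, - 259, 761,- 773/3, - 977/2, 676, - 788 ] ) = [- 848,  -  788, - 676,-530,  -  977/2,  -  343, - 259, - 773/3, - 752/5,4/11, 556/13,871/3, 676 , 761 ] 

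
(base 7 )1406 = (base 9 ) 665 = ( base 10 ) 545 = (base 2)1000100001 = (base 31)hi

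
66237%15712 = 3389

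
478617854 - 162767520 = 315850334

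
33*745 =24585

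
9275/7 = 1325= 1325.00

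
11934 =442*27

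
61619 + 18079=79698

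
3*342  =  1026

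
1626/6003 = 542/2001 = 0.27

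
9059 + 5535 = 14594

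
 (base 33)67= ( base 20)A5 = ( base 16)CD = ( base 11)177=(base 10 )205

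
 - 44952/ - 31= 1450 + 2/31 = 1450.06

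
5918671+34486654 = 40405325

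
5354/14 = 2677/7 = 382.43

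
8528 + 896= 9424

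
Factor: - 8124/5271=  - 2^2 * 7^( - 1) * 251^( - 1)*677^1 = - 2708/1757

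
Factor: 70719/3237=23573/1079 =11^1*13^ ( - 1)*83^( - 1)*2143^1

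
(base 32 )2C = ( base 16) 4C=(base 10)76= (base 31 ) 2e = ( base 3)2211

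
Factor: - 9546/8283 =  - 3182/2761 = -2^1*11^( - 1)*37^1 * 43^1 * 251^( - 1) 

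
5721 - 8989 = - 3268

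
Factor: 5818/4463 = 2^1*2909^1 * 4463^(-1 ) 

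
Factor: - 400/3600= -3^( - 2) = -1/9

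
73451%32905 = 7641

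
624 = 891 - 267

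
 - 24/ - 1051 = 24/1051 = 0.02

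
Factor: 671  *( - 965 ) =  - 647515=- 5^1*11^1  *61^1* 193^1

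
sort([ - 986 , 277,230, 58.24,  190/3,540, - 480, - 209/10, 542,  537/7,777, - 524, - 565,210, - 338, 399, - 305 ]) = [ - 986, - 565,-524, -480, - 338, - 305, - 209/10,  58.24, 190/3, 537/7 , 210,  230, 277, 399, 540,  542,777]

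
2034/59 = 2034/59 = 34.47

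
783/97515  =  87/10835 = 0.01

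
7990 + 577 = 8567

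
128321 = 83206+45115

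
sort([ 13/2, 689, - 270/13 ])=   [ - 270/13, 13/2, 689 ]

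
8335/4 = 8335/4= 2083.75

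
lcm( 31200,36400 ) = 218400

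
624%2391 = 624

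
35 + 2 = 37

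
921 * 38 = 34998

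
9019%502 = 485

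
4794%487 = 411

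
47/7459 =47/7459 = 0.01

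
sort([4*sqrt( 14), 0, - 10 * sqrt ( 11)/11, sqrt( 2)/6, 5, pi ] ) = [ - 10*sqrt (11)/11, 0,sqrt (2)/6, pi , 5, 4*sqrt(14)]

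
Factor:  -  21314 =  - 2^1*10657^1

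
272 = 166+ 106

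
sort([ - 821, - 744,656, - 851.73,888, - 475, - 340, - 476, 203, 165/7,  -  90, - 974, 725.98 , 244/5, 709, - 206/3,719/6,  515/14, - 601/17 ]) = [ - 974,-851.73, - 821, - 744 ,-476, - 475, -340, - 90, - 206/3, - 601/17, 165/7, 515/14,244/5,719/6, 203, 656,  709,725.98,888]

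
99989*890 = 88990210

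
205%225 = 205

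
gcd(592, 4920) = 8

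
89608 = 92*974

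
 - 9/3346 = - 1 + 3337/3346  =  -0.00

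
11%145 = 11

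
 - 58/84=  - 29/42 = - 0.69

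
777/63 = 37/3  =  12.33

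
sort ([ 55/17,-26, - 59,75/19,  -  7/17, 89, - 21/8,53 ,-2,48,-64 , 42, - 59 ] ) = [-64, - 59, -59 , - 26, - 21/8, - 2 ,- 7/17, 55/17, 75/19,42,48,  53  ,  89 ]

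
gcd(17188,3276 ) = 4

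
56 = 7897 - 7841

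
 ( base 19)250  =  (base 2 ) 1100110001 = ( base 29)s5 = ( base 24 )1A1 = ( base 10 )817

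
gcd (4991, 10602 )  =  31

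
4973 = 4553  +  420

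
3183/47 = 3183/47=67.72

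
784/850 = 392/425=0.92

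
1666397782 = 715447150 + 950950632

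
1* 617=617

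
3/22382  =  3/22382= 0.00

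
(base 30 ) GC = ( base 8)754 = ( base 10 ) 492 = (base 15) 22C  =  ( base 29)GS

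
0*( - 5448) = 0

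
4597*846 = 3889062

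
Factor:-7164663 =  - 3^1 *11^1*217111^1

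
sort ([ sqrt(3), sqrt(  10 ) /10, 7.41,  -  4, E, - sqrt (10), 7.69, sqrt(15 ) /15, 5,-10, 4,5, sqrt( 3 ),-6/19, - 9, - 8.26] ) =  [ - 10, - 9, - 8.26, - 4, - sqrt(10 ),-6/19,sqrt( 15 )/15, sqrt(10)/10,sqrt(3), sqrt(3 ), E,4, 5, 5, 7.41,7.69 ] 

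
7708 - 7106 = 602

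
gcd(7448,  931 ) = 931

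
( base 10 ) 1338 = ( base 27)1mf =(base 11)1007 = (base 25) 23d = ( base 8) 2472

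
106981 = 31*3451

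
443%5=3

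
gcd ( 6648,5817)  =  831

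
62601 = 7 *8943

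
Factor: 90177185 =5^1 * 7^1*439^1*5869^1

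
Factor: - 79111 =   -  79111^1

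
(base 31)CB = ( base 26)EJ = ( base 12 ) 27B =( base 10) 383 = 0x17f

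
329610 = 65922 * 5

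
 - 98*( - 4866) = 476868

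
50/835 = 10/167= 0.06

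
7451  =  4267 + 3184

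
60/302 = 30/151=0.20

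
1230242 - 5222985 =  - 3992743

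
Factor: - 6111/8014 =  - 2^( - 1 )*3^2 * 7^1*97^1*4007^ (- 1)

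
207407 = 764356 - 556949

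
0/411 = 0 = 0.00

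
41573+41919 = 83492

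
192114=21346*9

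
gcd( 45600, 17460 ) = 60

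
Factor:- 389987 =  - 13^1*131^1*229^1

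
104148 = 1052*99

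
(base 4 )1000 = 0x40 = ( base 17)3D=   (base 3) 2101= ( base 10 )64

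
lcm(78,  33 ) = 858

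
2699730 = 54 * 49995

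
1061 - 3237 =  - 2176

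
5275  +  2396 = 7671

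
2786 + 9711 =12497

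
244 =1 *244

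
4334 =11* 394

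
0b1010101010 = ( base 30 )mm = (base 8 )1252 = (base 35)jh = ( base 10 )682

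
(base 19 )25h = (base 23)1D6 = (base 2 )1101000010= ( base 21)1IF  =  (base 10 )834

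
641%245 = 151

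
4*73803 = 295212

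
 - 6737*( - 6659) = 44861683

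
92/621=4/27 = 0.15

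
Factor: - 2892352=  - 2^6* 43^1*1051^1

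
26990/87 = 310 + 20/87 = 310.23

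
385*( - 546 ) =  - 210210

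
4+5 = 9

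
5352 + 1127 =6479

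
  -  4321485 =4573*( - 945 ) 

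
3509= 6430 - 2921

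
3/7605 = 1/2535 =0.00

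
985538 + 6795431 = 7780969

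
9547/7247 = 1 + 2300/7247 = 1.32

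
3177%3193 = 3177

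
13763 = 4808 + 8955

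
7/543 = 7/543 = 0.01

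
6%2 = 0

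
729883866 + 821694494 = 1551578360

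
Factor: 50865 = 3^1*5^1*3391^1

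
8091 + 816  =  8907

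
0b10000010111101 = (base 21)J02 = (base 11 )632A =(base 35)6TG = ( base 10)8381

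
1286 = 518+768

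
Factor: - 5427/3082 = -81/46 = - 2^( - 1)*3^4*23^( - 1)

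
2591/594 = 2591/594 = 4.36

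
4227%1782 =663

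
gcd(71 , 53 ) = 1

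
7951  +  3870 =11821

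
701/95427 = 701/95427 = 0.01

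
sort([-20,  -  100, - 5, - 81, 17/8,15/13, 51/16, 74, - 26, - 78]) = [- 100,- 81, - 78, - 26, - 20, - 5,15/13, 17/8,51/16, 74]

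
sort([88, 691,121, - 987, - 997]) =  [-997, - 987,88,  121, 691]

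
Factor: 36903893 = 13^1* 179^1*15859^1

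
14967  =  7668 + 7299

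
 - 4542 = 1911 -6453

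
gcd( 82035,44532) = 9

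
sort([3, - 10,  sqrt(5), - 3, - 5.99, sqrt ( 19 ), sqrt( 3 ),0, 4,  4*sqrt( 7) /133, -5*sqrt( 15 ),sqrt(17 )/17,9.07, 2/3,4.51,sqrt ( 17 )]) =[ -5*sqrt( 15 ), - 10,-5.99, - 3, 0,4 * sqrt( 7 )/133, sqrt( 17) /17,2/3,  sqrt( 3),sqrt(5 ),3,  4, sqrt( 17 ), sqrt( 19),4.51,9.07]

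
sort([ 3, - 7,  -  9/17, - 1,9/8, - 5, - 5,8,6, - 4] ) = [ - 7, - 5, - 5,-4, - 1,  -  9/17,9/8,3,6, 8] 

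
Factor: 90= 2^1 * 3^2*5^1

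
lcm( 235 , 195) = 9165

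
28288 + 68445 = 96733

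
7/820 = 7/820 = 0.01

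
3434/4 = 858 + 1/2 = 858.50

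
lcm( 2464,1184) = 91168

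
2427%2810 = 2427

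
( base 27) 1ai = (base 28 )189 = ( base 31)11p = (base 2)1111111001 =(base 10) 1017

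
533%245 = 43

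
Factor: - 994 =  - 2^1*7^1*71^1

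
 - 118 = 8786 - 8904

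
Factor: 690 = 2^1*3^1 * 5^1*23^1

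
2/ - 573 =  - 2/573 = - 0.00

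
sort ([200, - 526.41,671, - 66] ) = [ - 526.41, - 66,  200 , 671 ] 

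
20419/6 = 3403 + 1/6 = 3403.17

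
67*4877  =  326759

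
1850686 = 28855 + 1821831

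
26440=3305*8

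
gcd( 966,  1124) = 2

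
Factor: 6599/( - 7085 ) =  - 5^( - 1 )*13^(-1)*109^(  -  1 )*6599^1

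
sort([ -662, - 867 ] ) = [ - 867,-662 ]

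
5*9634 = 48170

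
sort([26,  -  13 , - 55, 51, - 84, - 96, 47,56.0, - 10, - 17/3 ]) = [ - 96, - 84, - 55, - 13, - 10, - 17/3,26,47,51,56.0]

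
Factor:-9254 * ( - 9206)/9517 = 85192324/9517 = 2^2*7^1* 31^( - 1)*307^( - 1)*661^1*4603^1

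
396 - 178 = 218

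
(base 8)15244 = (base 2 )1101010100100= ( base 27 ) 99G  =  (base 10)6820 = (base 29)835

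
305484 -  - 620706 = 926190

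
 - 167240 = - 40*4181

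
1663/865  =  1 + 798/865 = 1.92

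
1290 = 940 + 350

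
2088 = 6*348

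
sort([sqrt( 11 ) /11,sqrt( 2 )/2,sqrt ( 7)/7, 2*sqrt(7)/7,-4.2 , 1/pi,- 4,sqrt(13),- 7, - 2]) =[ - 7, - 4.2,-4,  -  2,sqrt (11) /11,1/pi,sqrt( 7)/7 , sqrt( 2 )/2,2*sqrt( 7)/7,sqrt( 13)]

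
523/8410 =523/8410= 0.06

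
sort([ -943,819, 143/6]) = [ - 943,143/6, 819 ]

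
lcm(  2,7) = 14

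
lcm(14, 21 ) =42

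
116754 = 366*319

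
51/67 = 51/67 = 0.76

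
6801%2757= 1287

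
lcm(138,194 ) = 13386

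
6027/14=430 + 1/2 =430.50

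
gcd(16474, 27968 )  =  2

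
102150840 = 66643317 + 35507523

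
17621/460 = 38 + 141/460  =  38.31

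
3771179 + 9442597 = 13213776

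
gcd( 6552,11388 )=156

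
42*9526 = 400092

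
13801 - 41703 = -27902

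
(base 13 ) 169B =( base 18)A59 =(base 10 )3339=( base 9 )4520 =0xD0B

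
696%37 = 30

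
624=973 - 349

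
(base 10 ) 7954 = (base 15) 2554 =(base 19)130c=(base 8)17422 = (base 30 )8p4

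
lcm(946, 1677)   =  36894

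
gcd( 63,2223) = 9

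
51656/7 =7379 + 3/7 = 7379.43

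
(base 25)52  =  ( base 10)127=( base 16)7f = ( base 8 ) 177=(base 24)57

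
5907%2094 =1719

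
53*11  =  583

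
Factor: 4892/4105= 2^2*5^ ( -1 )*821^(- 1 )*1223^1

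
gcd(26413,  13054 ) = 61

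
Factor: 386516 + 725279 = 1111795 = 5^1*229^1*971^1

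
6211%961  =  445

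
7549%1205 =319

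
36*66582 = 2396952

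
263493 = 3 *87831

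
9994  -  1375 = 8619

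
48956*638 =31233928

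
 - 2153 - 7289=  - 9442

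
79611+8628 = 88239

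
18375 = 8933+9442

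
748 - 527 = 221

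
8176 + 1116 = 9292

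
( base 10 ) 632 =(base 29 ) ln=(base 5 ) 10012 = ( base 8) 1170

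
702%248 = 206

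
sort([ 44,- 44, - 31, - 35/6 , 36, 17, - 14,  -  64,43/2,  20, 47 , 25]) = [-64, - 44, - 31, - 14, - 35/6,  17 , 20 , 43/2, 25 , 36, 44, 47]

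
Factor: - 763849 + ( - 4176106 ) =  - 4939955 = - 5^1*987991^1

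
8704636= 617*14108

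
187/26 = 187/26= 7.19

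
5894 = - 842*( - 7) 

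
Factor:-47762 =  - 2^1*11^1*13^1*167^1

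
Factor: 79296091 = 7^1 * 41^1*276293^1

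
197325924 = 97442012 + 99883912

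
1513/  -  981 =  - 2 + 449/981=   -  1.54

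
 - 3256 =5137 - 8393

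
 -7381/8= - 923 + 3/8 = - 922.62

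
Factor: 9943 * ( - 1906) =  - 18951358 = - 2^1 * 61^1 *163^1*953^1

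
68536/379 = 68536/379 = 180.83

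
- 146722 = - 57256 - 89466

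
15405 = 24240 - 8835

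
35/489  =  35/489 =0.07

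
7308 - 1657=5651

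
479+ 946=1425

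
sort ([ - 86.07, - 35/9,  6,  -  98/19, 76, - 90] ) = [-90, - 86.07, - 98/19,- 35/9,6, 76]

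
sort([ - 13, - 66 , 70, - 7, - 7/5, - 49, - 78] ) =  [ - 78,-66, - 49, -13, - 7, - 7/5,70]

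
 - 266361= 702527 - 968888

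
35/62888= 5/8984 = 0.00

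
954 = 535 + 419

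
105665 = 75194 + 30471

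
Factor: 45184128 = 2^7*3^1*11^1 * 19^1*563^1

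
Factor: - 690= - 2^1*3^1*5^1*23^1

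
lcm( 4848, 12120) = 24240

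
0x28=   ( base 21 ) 1J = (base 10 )40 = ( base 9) 44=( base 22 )1I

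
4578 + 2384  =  6962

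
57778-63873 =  - 6095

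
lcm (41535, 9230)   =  83070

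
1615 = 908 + 707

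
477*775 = 369675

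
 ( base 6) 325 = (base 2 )1111101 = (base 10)125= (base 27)4h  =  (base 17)76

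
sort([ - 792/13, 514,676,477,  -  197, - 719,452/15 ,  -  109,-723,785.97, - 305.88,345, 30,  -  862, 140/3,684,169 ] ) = [ - 862, - 723 , - 719,-305.88, - 197, - 109, - 792/13 , 30,452/15, 140/3, 169,  345,477,  514,  676,684,785.97]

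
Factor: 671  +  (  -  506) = 3^1*5^1*11^1 = 165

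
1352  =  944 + 408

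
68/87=68/87 = 0.78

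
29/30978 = 29/30978 = 0.00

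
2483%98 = 33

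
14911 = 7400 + 7511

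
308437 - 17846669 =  -17538232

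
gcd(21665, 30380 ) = 35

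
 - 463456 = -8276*56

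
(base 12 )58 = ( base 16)44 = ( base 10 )68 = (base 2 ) 1000100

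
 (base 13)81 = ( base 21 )50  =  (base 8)151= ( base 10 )105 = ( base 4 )1221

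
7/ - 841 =  -  1 + 834/841  =  -0.01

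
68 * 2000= 136000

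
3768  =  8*471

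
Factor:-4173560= - 2^3*5^1*103^1 * 1013^1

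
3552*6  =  21312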